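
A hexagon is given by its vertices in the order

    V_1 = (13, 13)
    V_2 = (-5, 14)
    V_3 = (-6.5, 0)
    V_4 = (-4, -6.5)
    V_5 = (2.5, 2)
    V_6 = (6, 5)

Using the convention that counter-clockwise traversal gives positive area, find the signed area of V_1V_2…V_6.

201

Apply the shoelace (surveyor's) formula: 2A = Σ (x_i·y_{i+1} − x_{i+1}·y_i), indices taken mod 6.
Σ = (247) + (91) + (42.25) + (8.25) + (0.5) + (13) = 402
Signed area = Σ/2 = 201 (positive ⇒ counter-clockwise traversal).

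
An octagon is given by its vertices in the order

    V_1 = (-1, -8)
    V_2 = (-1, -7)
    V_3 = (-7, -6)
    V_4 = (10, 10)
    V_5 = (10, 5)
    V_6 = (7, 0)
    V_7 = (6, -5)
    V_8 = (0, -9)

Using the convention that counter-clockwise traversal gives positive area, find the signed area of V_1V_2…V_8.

Apply the shoelace formula: 2A = Σ (x_i·y_{i+1} − x_{i+1}·y_i), indices taken mod 8.
V_1→V_2: (-1)(-7) − (-1)(-8) = -1
V_2→V_3: (-1)(-6) − (-7)(-7) = -43
V_3→V_4: (-7)(10) − (10)(-6) = -10
V_4→V_5: (10)(5) − (10)(10) = -50
V_5→V_6: (10)(0) − (7)(5) = -35
V_6→V_7: (7)(-5) − (6)(0) = -35
V_7→V_8: (6)(-9) − (0)(-5) = -54
V_8→V_1: (0)(-8) − (-1)(-9) = -9
Σ = -237
Signed area = Σ/2 = -118.5 (negative ⇒ clockwise traversal).

-118.5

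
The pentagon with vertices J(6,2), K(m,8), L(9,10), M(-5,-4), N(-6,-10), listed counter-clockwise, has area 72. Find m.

10

Write out the shoelace sum; only the two edges meeting at K involve m:
2·Area = [(6·8 − m·2) + (m·10 − 9·8)] + 88
       = 8·m + 64 = 144
⇒ m = 10.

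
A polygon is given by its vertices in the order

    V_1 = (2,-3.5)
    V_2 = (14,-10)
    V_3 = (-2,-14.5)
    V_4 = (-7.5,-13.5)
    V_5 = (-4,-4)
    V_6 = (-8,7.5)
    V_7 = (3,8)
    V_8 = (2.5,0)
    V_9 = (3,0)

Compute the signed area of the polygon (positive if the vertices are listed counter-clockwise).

Apply Gauss's area formula: 2A = Σ (x_i·y_{i+1} − x_{i+1}·y_i), indices taken mod 9.
V_1→V_2: (2)(-10) − (14)(-3.5) = 29
V_2→V_3: (14)(-14.5) − (-2)(-10) = -223
V_3→V_4: (-2)(-13.5) − (-7.5)(-14.5) = -81.75
V_4→V_5: (-7.5)(-4) − (-4)(-13.5) = -24
V_5→V_6: (-4)(7.5) − (-8)(-4) = -62
V_6→V_7: (-8)(8) − (3)(7.5) = -86.5
V_7→V_8: (3)(0) − (2.5)(8) = -20
V_8→V_9: (2.5)(0) − (3)(0) = 0
V_9→V_1: (3)(-3.5) − (2)(0) = -10.5
Σ = -478.75
Signed area = Σ/2 = -239.375 (negative ⇒ clockwise traversal).

-239.375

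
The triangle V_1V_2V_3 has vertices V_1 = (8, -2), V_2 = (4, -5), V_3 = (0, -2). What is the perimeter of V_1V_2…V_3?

|V_1V_2| = √((-4)² + (-3)²) = √25 = 5
|V_2V_3| = √((-4)² + (3)²) = √25 = 5
|V_3V_1| = √((8)² + (0)²) = √64 = 8
Perimeter = 5 + 5 + 8 = 18.

18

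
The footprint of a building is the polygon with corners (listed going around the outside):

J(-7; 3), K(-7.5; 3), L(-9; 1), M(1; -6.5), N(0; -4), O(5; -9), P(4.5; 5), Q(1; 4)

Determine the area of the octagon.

102

Apply the shoelace formula: 2A = Σ (x_i·y_{i+1} − x_{i+1}·y_i), indices taken mod 8.
Σ = (1.5) + (19.5) + (57.5) + (-4) + (20) + (65.5) + (13) + (31) = 204
Area = |Σ|/2 = 102.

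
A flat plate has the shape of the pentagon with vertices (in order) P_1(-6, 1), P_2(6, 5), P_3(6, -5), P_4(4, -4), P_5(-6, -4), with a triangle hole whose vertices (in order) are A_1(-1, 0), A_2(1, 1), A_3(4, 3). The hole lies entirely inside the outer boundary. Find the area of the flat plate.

84.5

Outer boundary:
Apply the shoelace formula: 2A = Σ (x_i·y_{i+1} − x_{i+1}·y_i), indices taken mod 5.
Σ = (-36) + (-60) + (-4) + (-40) + (-30) = -170
Area = |Σ|/2 = 85.
Hole:
Apply the shoelace formula: 2A = Σ (x_i·y_{i+1} − x_{i+1}·y_i), indices taken mod 3.
Σ = (-1) + (-1) + (3) = 1
Area = |Σ|/2 = 0.5.
Net area = 85 − 0.5 = 84.5.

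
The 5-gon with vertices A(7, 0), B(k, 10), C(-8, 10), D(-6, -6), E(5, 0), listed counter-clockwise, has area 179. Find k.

7

Write out the shoelace sum; only the two edges meeting at B involve k:
2·Area = [(7·10 − k·0) + (k·10 − (-8)·10)] + 138
       = 10·k + 288 = 358
⇒ k = 7.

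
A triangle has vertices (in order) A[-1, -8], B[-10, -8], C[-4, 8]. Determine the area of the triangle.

72

Apply the surveyor's formula: 2A = Σ (x_i·y_{i+1} − x_{i+1}·y_i), indices taken mod 3.
A→B: (-1)(-8) − (-10)(-8) = -72
B→C: (-10)(8) − (-4)(-8) = -112
C→A: (-4)(-8) − (-1)(8) = 40
Σ = -144
Area = |Σ|/2 = 72.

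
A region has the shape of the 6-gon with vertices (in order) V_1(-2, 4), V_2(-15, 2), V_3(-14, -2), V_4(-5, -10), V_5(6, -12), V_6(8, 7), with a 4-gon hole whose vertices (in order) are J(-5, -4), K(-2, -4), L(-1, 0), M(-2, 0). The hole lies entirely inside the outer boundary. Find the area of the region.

Outer boundary:
Cross-terms: 56, 58, 130, 120, 138, 46  ⇒  Σ = 548
Area = |Σ|/2 = 274.
Hole:
Apply the shoelace formula: 2A = Σ (x_i·y_{i+1} − x_{i+1}·y_i), indices taken mod 4.
Σ = (12) + (-4) + (0) + (8) = 16
Area = |Σ|/2 = 8.
Net area = 274 − 8 = 266.

266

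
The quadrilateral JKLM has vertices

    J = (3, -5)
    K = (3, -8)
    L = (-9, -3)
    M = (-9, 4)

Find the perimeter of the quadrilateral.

38

|JK| = √((0)² + (-3)²) = √9 = 3
|KL| = √((-12)² + (5)²) = √169 = 13
|LM| = √((0)² + (7)²) = √49 = 7
|MJ| = √((12)² + (-9)²) = √225 = 15
Perimeter = 3 + 13 + 7 + 15 = 38.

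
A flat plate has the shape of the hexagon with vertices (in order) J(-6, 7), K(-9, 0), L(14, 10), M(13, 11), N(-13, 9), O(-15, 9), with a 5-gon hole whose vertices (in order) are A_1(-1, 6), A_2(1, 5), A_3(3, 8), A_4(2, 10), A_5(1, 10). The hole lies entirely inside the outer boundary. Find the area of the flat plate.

Outer boundary:
Apply the surveyor's formula: 2A = Σ (x_i·y_{i+1} − x_{i+1}·y_i), indices taken mod 6.
Cross-terms: 63, -90, 24, 260, 18, -51  ⇒  Σ = 224
Area = |Σ|/2 = 112.
Hole:
Apply Gauss's area formula: 2A = Σ (x_i·y_{i+1} − x_{i+1}·y_i), indices taken mod 5.
Σ = (-11) + (-7) + (14) + (10) + (16) = 22
Area = |Σ|/2 = 11.
Net area = 112 − 11 = 101.

101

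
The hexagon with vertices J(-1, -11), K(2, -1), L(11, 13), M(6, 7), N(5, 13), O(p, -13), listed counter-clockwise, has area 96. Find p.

-7

The doubled signed area Σ (x_i y_{i+1} − x_{i+1} y_i) is linear in p.
With p=0 it equals 24; the coefficient of p is -24 (from the two edges through O).
So -24·p + 24 = 2·96 = 192 ⇒ p = -7.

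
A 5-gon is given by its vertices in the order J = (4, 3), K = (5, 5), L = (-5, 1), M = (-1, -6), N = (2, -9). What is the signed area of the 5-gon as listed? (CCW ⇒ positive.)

Apply the shoelace (surveyor's) formula: 2A = Σ (x_i·y_{i+1} − x_{i+1}·y_i), indices taken mod 5.
J→K: (4)(5) − (5)(3) = 5
K→L: (5)(1) − (-5)(5) = 30
L→M: (-5)(-6) − (-1)(1) = 31
M→N: (-1)(-9) − (2)(-6) = 21
N→J: (2)(3) − (4)(-9) = 42
Σ = 129
Signed area = Σ/2 = 64.5 (positive ⇒ counter-clockwise traversal).

64.5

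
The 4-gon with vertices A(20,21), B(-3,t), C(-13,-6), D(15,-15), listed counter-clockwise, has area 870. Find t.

23

The doubled signed area Σ (x_i y_{i+1} − x_{i+1} y_i) is linear in t.
With t=0 it equals 981; the coefficient of t is 33 (from the two edges through B).
So 33·t + 981 = 2·870 = 1740 ⇒ t = 23.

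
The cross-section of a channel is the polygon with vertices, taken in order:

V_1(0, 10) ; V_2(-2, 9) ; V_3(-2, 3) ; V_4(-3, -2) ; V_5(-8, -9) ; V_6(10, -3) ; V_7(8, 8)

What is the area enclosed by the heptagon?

177

Apply the shoelace formula: 2A = Σ (x_i·y_{i+1} − x_{i+1}·y_i), indices taken mod 7.
Cross-terms: 20, 12, 13, 11, 114, 104, 80  ⇒  Σ = 354
Area = |Σ|/2 = 177.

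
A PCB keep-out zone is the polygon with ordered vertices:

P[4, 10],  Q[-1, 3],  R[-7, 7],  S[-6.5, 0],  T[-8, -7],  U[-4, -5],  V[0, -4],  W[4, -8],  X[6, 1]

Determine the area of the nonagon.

139.5

Σ = (22) + (14) + (45.5) + (45.5) + (12) + (16) + (16) + (52) + (56) = 279
Area = |Σ|/2 = 139.5.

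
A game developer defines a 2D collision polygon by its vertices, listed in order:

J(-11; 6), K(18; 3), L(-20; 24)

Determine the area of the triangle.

247.5

Apply the surveyor's formula: 2A = Σ (x_i·y_{i+1} − x_{i+1}·y_i), indices taken mod 3.
Σ = (-141) + (492) + (144) = 495
Area = |Σ|/2 = 247.5.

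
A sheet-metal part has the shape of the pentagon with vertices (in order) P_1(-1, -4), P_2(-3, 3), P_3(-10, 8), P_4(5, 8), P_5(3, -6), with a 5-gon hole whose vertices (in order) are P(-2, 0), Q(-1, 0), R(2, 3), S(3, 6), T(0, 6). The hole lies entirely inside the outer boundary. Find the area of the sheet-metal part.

Outer boundary:
Apply Gauss's area formula: 2A = Σ (x_i·y_{i+1} − x_{i+1}·y_i), indices taken mod 5.
Σ = (-15) + (6) + (-120) + (-54) + (-18) = -201
Area = |Σ|/2 = 100.5.
Hole:
P→Q: (-2)(0) − (-1)(0) = 0
Q→R: (-1)(3) − (2)(0) = -3
R→S: (2)(6) − (3)(3) = 3
S→T: (3)(6) − (0)(6) = 18
T→P: (0)(0) − (-2)(6) = 12
Σ = 30
Area = |Σ|/2 = 15.
Net area = 100.5 − 15 = 85.5.

85.5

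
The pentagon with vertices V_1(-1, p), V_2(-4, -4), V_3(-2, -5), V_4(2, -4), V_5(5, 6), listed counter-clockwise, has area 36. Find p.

The doubled signed area Σ (x_i y_{i+1} − x_{i+1} y_i) is linear in p.
With p=0 it equals 72; the coefficient of p is 9 (from the two edges through V_1).
So 9·p + 72 = 2·36 = 72 ⇒ p = 0.

0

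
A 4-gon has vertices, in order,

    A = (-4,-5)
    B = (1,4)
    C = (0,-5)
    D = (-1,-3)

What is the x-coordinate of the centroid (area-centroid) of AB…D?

-17/21

Apply Gauss's area formula. First the cross-terms c_i = x_i·y_{i+1} − x_{i+1}·y_i:
  -11, -5, -5, -7  ⇒  2A = -28, A = -14.
Then Σ (x_i + x_{i+1})·c_i = 68, so x̄ = 68 / (6·(-14)) = -17/21.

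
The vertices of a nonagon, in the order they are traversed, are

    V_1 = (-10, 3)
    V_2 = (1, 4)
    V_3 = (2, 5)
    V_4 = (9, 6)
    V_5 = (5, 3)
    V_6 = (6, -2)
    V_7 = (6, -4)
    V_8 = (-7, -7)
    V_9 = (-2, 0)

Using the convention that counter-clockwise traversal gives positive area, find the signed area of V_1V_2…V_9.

Cross-terms: -43, -3, -33, -3, -28, -12, -70, -14, -6  ⇒  Σ = -212
Signed area = Σ/2 = -106 (negative ⇒ clockwise traversal).

-106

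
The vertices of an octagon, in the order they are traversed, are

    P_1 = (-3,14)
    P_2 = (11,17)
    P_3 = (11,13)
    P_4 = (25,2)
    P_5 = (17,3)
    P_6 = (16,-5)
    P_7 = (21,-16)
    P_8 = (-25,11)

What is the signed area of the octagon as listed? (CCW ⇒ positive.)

Σ = (-205) + (-44) + (-303) + (41) + (-133) + (-151) + (-169) + (-317) = -1281
Signed area = Σ/2 = -640.5 (negative ⇒ clockwise traversal).

-640.5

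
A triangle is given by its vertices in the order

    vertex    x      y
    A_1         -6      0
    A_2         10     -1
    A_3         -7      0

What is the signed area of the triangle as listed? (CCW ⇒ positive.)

Apply the surveyor's formula: 2A = Σ (x_i·y_{i+1} − x_{i+1}·y_i), indices taken mod 3.
A_1→A_2: (-6)(-1) − (10)(0) = 6
A_2→A_3: (10)(0) − (-7)(-1) = -7
A_3→A_1: (-7)(0) − (-6)(0) = 0
Σ = -1
Signed area = Σ/2 = -0.5 (negative ⇒ clockwise traversal).

-0.5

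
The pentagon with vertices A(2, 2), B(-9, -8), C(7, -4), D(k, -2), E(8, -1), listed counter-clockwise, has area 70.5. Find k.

Write out the shoelace sum; only the two edges meeting at D involve k:
2·Area = [(7·(-2) − k·(-4)) + (k·(-1) − 8·(-2))] + 112
       = 3·k + 114 = 141
⇒ k = 9.

9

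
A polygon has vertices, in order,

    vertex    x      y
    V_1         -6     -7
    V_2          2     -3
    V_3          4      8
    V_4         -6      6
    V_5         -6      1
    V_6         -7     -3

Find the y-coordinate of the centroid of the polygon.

113/109

Apply the shoelace formula. First the cross-terms c_i = x_i·y_{i+1} − x_{i+1}·y_i:
  32, 28, 72, 30, 25, 31  ⇒  2A = 218, A = 109.
Then Σ (y_i + y_{i+1})·c_i = 678, so ȳ = 678 / (6·109) = 113/109.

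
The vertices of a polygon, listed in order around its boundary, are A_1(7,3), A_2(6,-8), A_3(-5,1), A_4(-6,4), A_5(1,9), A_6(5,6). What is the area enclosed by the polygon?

123

A_1→A_2: (7)(-8) − (6)(3) = -74
A_2→A_3: (6)(1) − (-5)(-8) = -34
A_3→A_4: (-5)(4) − (-6)(1) = -14
A_4→A_5: (-6)(9) − (1)(4) = -58
A_5→A_6: (1)(6) − (5)(9) = -39
A_6→A_1: (5)(3) − (7)(6) = -27
Σ = -246
Area = |Σ|/2 = 123.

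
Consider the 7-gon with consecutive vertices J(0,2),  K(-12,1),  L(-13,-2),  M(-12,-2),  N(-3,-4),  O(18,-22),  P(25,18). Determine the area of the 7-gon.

Apply the surveyor's formula: 2A = Σ (x_i·y_{i+1} − x_{i+1}·y_i), indices taken mod 7.
J→K: (0)(1) − (-12)(2) = 24
K→L: (-12)(-2) − (-13)(1) = 37
L→M: (-13)(-2) − (-12)(-2) = 2
M→N: (-12)(-4) − (-3)(-2) = 42
N→O: (-3)(-22) − (18)(-4) = 138
O→P: (18)(18) − (25)(-22) = 874
P→J: (25)(2) − (0)(18) = 50
Σ = 1167
Area = |Σ|/2 = 583.5.

583.5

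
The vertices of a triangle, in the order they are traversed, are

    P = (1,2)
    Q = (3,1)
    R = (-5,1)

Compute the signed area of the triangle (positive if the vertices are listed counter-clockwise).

-4

Apply Gauss's area formula: 2A = Σ (x_i·y_{i+1} − x_{i+1}·y_i), indices taken mod 3.
Cross-terms: -5, 8, -11  ⇒  Σ = -8
Signed area = Σ/2 = -4 (negative ⇒ clockwise traversal).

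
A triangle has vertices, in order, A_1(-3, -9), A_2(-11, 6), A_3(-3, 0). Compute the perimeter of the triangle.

|A_1A_2| = √((-8)² + (15)²) = √289 = 17
|A_2A_3| = √((8)² + (-6)²) = √100 = 10
|A_3A_1| = √((0)² + (-9)²) = √81 = 9
Perimeter = 17 + 10 + 9 = 36.

36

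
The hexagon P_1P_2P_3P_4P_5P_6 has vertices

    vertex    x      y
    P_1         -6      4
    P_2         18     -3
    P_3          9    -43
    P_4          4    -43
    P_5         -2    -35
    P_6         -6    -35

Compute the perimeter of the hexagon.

|P_1P_2| = √((24)² + (-7)²) = √625 = 25
|P_2P_3| = √((-9)² + (-40)²) = √1681 = 41
|P_3P_4| = √((-5)² + (0)²) = √25 = 5
|P_4P_5| = √((-6)² + (8)²) = √100 = 10
|P_5P_6| = √((-4)² + (0)²) = √16 = 4
|P_6P_1| = √((0)² + (39)²) = √1521 = 39
Perimeter = 25 + 41 + 5 + 10 + 4 + 39 = 124.

124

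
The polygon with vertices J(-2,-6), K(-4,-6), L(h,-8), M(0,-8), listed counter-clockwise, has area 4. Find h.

The doubled signed area Σ (x_i y_{i+1} − x_{i+1} y_i) is linear in h.
With h=0 it equals 4; the coefficient of h is -2 (from the two edges through L).
So -2·h + 4 = 2·4 = 8 ⇒ h = -2.

-2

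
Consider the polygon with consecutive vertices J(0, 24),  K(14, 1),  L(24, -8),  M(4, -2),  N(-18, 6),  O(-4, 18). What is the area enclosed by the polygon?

448

Apply the shoelace formula: 2A = Σ (x_i·y_{i+1} − x_{i+1}·y_i), indices taken mod 6.
J→K: (0)(1) − (14)(24) = -336
K→L: (14)(-8) − (24)(1) = -136
L→M: (24)(-2) − (4)(-8) = -16
M→N: (4)(6) − (-18)(-2) = -12
N→O: (-18)(18) − (-4)(6) = -300
O→J: (-4)(24) − (0)(18) = -96
Σ = -896
Area = |Σ|/2 = 448.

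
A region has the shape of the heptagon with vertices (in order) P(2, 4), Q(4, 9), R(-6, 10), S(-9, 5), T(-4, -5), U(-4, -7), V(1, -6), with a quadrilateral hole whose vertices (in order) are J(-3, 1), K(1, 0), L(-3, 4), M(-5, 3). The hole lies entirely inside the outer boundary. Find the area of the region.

Outer boundary:
Apply the shoelace formula: 2A = Σ (x_i·y_{i+1} − x_{i+1}·y_i), indices taken mod 7.
Σ = (2) + (94) + (60) + (65) + (8) + (31) + (16) = 276
Area = |Σ|/2 = 138.
Hole:
J→K: (-3)(0) − (1)(1) = -1
K→L: (1)(4) − (-3)(0) = 4
L→M: (-3)(3) − (-5)(4) = 11
M→J: (-5)(1) − (-3)(3) = 4
Σ = 18
Area = |Σ|/2 = 9.
Net area = 138 − 9 = 129.

129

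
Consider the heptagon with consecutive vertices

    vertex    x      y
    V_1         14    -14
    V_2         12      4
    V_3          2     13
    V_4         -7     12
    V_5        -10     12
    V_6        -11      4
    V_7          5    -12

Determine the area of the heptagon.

412.5

Apply the shoelace (surveyor's) formula: 2A = Σ (x_i·y_{i+1} − x_{i+1}·y_i), indices taken mod 7.
Σ = (224) + (148) + (115) + (36) + (92) + (112) + (98) = 825
Area = |Σ|/2 = 412.5.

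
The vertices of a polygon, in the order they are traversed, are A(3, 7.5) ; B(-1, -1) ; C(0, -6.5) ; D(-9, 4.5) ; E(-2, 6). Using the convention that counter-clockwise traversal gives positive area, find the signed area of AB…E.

-62.75

Apply the surveyor's formula: 2A = Σ (x_i·y_{i+1} − x_{i+1}·y_i), indices taken mod 5.
A→B: (3)(-1) − (-1)(7.5) = 4.5
B→C: (-1)(-6.5) − (0)(-1) = 6.5
C→D: (0)(4.5) − (-9)(-6.5) = -58.5
D→E: (-9)(6) − (-2)(4.5) = -45
E→A: (-2)(7.5) − (3)(6) = -33
Σ = -125.5
Signed area = Σ/2 = -62.75 (negative ⇒ clockwise traversal).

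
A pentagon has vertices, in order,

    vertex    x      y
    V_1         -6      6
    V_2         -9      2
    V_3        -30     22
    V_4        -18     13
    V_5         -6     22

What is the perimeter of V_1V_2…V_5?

80

|V_1V_2| = √((-3)² + (-4)²) = √25 = 5
|V_2V_3| = √((-21)² + (20)²) = √841 = 29
|V_3V_4| = √((12)² + (-9)²) = √225 = 15
|V_4V_5| = √((12)² + (9)²) = √225 = 15
|V_5V_1| = √((0)² + (-16)²) = √256 = 16
Perimeter = 5 + 29 + 15 + 15 + 16 = 80.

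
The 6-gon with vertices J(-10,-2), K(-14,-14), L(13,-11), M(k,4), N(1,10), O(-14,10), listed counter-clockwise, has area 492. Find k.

10

Write out the shoelace sum; only the two edges meeting at M involve k:
2·Area = [(13·4 − k·(-11)) + (k·10 − 1·4)] + 726
       = 21·k + 774 = 984
⇒ k = 10.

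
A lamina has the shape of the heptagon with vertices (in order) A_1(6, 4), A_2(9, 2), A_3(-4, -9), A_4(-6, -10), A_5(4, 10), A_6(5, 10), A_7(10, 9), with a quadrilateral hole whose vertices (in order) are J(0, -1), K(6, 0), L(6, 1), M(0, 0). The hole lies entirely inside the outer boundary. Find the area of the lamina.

99

Outer boundary:
Cross-terms: -24, -73, -14, -20, -10, -55, -14  ⇒  Σ = -210
Area = |Σ|/2 = 105.
Hole:
Apply the shoelace formula: 2A = Σ (x_i·y_{i+1} − x_{i+1}·y_i), indices taken mod 4.
Σ = (6) + (6) + (0) + (0) = 12
Area = |Σ|/2 = 6.
Net area = 105 − 6 = 99.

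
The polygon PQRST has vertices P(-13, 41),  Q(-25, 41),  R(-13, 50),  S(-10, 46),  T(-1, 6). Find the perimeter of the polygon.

110

|PQ| = √((-12)² + (0)²) = √144 = 12
|QR| = √((12)² + (9)²) = √225 = 15
|RS| = √((3)² + (-4)²) = √25 = 5
|ST| = √((9)² + (-40)²) = √1681 = 41
|TP| = √((-12)² + (35)²) = √1369 = 37
Perimeter = 12 + 15 + 5 + 41 + 37 = 110.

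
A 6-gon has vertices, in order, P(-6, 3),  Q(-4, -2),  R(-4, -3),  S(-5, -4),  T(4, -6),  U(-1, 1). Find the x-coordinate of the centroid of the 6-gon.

-59/38

Apply the shoelace (surveyor's) formula. First the cross-terms c_i = x_i·y_{i+1} − x_{i+1}·y_i:
  24, 4, 1, 46, -2, 3  ⇒  2A = 76, A = 38.
Then Σ (x_i + x_{i+1})·c_i = -354, so x̄ = -354 / (6·38) = -59/38.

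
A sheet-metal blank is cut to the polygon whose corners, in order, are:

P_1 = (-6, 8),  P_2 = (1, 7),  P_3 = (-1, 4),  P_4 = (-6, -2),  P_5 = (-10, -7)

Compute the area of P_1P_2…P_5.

Apply the shoelace (surveyor's) formula: 2A = Σ (x_i·y_{i+1} − x_{i+1}·y_i), indices taken mod 5.
Σ = (-50) + (11) + (26) + (22) + (-122) = -113
Area = |Σ|/2 = 56.5.

56.5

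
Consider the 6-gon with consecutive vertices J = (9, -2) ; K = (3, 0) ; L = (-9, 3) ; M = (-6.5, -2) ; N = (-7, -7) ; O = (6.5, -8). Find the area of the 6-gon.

122.25

J→K: (9)(0) − (3)(-2) = 6
K→L: (3)(3) − (-9)(0) = 9
L→M: (-9)(-2) − (-6.5)(3) = 37.5
M→N: (-6.5)(-7) − (-7)(-2) = 31.5
N→O: (-7)(-8) − (6.5)(-7) = 101.5
O→J: (6.5)(-2) − (9)(-8) = 59
Σ = 244.5
Area = |Σ|/2 = 122.25.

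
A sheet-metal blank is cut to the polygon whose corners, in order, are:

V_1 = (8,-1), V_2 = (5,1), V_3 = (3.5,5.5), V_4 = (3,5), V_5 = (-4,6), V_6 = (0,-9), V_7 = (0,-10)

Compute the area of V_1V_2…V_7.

96

Apply the shoelace (surveyor's) formula: 2A = Σ (x_i·y_{i+1} − x_{i+1}·y_i), indices taken mod 7.
Cross-terms: 13, 24, 1, 38, 36, 0, 80  ⇒  Σ = 192
Area = |Σ|/2 = 96.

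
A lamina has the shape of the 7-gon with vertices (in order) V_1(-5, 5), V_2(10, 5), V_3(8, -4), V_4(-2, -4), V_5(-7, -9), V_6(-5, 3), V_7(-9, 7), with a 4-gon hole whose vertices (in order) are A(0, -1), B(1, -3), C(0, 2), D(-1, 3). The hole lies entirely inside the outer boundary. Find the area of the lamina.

141.5

Outer boundary:
Σ = (-75) + (-80) + (-40) + (-10) + (-66) + (-8) + (-10) = -289
Area = |Σ|/2 = 144.5.
Hole:
Cross-terms: 1, 2, 2, 1  ⇒  Σ = 6
Area = |Σ|/2 = 3.
Net area = 144.5 − 3 = 141.5.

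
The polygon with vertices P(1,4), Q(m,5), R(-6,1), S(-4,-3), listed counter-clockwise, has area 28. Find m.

The doubled signed area Σ (x_i y_{i+1} − x_{i+1} y_i) is linear in m.
With m=0 it equals 44; the coefficient of m is -3 (from the two edges through Q).
So -3·m + 44 = 2·28 = 56 ⇒ m = -4.

-4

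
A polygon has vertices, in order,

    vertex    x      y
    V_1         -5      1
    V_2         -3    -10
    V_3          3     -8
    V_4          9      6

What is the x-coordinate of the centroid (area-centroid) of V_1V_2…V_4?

203/177

Apply the shoelace (surveyor's) formula. First the cross-terms c_i = x_i·y_{i+1} − x_{i+1}·y_i:
  53, 54, 90, 39  ⇒  2A = 236, A = 118.
Then Σ (x_i + x_{i+1})·c_i = 812, so x̄ = 812 / (6·118) = 203/177.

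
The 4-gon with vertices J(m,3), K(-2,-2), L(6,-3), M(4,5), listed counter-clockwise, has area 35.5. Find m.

Write out the shoelace sum; only the two edges meeting at J involve m:
2·Area = [(4·3 − m·5) + (m·(-2) − (-2)·3)] + 60
       = -7·m + 78 = 71
⇒ m = 1.

1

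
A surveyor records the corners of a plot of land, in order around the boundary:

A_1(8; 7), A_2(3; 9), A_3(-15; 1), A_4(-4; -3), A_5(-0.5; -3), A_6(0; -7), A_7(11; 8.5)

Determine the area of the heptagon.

Σ = (51) + (138) + (49) + (10.5) + (3.5) + (77) + (9) = 338
Area = |Σ|/2 = 169.

169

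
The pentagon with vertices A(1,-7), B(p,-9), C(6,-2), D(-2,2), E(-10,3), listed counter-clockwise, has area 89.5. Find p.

9

The doubled signed area Σ (x_i y_{i+1} − x_{i+1} y_i) is linear in p.
With p=0 it equals 134; the coefficient of p is 5 (from the two edges through B).
So 5·p + 134 = 2·89.5 = 179 ⇒ p = 9.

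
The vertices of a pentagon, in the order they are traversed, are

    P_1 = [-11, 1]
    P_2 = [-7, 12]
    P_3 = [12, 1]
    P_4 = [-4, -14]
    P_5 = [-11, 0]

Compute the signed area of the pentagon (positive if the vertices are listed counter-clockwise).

Apply the shoelace formula: 2A = Σ (x_i·y_{i+1} − x_{i+1}·y_i), indices taken mod 5.
P_1→P_2: (-11)(12) − (-7)(1) = -125
P_2→P_3: (-7)(1) − (12)(12) = -151
P_3→P_4: (12)(-14) − (-4)(1) = -164
P_4→P_5: (-4)(0) − (-11)(-14) = -154
P_5→P_1: (-11)(1) − (-11)(0) = -11
Σ = -605
Signed area = Σ/2 = -302.5 (negative ⇒ clockwise traversal).

-302.5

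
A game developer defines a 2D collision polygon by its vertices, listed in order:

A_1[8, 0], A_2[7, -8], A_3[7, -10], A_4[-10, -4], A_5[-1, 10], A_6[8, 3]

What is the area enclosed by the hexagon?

208.5

Σ = (-64) + (-14) + (-128) + (-104) + (-83) + (-24) = -417
Area = |Σ|/2 = 208.5.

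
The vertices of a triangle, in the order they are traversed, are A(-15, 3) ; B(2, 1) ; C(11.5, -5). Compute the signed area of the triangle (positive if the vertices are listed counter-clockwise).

Apply Gauss's area formula: 2A = Σ (x_i·y_{i+1} − x_{i+1}·y_i), indices taken mod 3.
A→B: (-15)(1) − (2)(3) = -21
B→C: (2)(-5) − (11.5)(1) = -21.5
C→A: (11.5)(3) − (-15)(-5) = -40.5
Σ = -83
Signed area = Σ/2 = -41.5 (negative ⇒ clockwise traversal).

-41.5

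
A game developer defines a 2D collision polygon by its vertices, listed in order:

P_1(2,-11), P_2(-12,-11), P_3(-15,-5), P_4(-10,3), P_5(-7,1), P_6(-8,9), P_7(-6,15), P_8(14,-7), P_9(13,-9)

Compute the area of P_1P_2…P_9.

396

Apply the surveyor's formula: 2A = Σ (x_i·y_{i+1} − x_{i+1}·y_i), indices taken mod 9.
Σ = (-154) + (-105) + (-95) + (11) + (-55) + (-66) + (-168) + (-35) + (-125) = -792
Area = |Σ|/2 = 396.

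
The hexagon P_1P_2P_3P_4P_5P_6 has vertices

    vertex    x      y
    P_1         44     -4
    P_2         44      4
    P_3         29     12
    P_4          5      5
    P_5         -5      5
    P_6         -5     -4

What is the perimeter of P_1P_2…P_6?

118

|P_1P_2| = √((0)² + (8)²) = √64 = 8
|P_2P_3| = √((-15)² + (8)²) = √289 = 17
|P_3P_4| = √((-24)² + (-7)²) = √625 = 25
|P_4P_5| = √((-10)² + (0)²) = √100 = 10
|P_5P_6| = √((0)² + (-9)²) = √81 = 9
|P_6P_1| = √((49)² + (0)²) = √2401 = 49
Perimeter = 8 + 17 + 25 + 10 + 9 + 49 = 118.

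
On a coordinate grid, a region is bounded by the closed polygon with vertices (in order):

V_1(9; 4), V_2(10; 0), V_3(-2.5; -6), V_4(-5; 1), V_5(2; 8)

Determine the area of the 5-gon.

119.25

Σ = (-40) + (-60) + (-32.5) + (-42) + (-64) = -238.5
Area = |Σ|/2 = 119.25.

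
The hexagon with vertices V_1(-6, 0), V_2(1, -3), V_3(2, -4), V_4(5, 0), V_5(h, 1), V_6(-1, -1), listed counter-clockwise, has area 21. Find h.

-2

Write out the shoelace sum; only the two edges meeting at V_5 involve h:
2·Area = [(5·1 − h·0) + (h·(-1) − (-1)·1)] + 34
       = -1·h + 40 = 42
⇒ h = -2.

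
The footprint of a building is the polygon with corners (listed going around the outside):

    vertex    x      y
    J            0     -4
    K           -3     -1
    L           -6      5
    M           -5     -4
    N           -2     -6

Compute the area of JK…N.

23

J→K: (0)(-1) − (-3)(-4) = -12
K→L: (-3)(5) − (-6)(-1) = -21
L→M: (-6)(-4) − (-5)(5) = 49
M→N: (-5)(-6) − (-2)(-4) = 22
N→J: (-2)(-4) − (0)(-6) = 8
Σ = 46
Area = |Σ|/2 = 23.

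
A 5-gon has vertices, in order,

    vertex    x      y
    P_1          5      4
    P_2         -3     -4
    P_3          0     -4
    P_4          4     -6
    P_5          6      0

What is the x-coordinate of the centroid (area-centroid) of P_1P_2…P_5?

2.65

Apply the shoelace (surveyor's) formula. First the cross-terms c_i = x_i·y_{i+1} − x_{i+1}·y_i:
  -8, 12, 16, 36, 24  ⇒  2A = 80, A = 40.
Then Σ (x_i + x_{i+1})·c_i = 636, so x̄ = 636 / (6·40) = 2.65.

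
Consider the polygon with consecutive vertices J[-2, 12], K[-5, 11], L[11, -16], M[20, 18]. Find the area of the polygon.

395.5

Apply the surveyor's formula: 2A = Σ (x_i·y_{i+1} − x_{i+1}·y_i), indices taken mod 4.
Σ = (38) + (-41) + (518) + (276) = 791
Area = |Σ|/2 = 395.5.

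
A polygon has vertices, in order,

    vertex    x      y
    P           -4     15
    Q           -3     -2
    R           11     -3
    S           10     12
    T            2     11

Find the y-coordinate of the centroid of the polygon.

421/87

Apply the shoelace formula. First the cross-terms c_i = x_i·y_{i+1} − x_{i+1}·y_i:
  53, 31, 162, 86, 74  ⇒  2A = 406, A = 203.
Then Σ (y_i + y_{i+1})·c_i = 5894, so ȳ = 5894 / (6·203) = 421/87.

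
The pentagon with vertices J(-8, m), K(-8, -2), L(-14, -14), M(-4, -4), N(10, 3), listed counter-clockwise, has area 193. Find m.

13

Write out the shoelace sum; only the two edges meeting at J involve m:
2·Area = [(10·m − (-8)·3) + ((-8)·(-2) − (-8)·m)] + 112
       = 18·m + 152 = 386
⇒ m = 13.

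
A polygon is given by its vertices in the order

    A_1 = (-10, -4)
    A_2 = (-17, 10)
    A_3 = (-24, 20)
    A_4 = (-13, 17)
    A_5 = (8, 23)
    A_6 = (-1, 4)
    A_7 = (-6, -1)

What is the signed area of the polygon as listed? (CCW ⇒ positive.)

-378.5

Σ = (-168) + (-100) + (-148) + (-435) + (55) + (25) + (14) = -757
Signed area = Σ/2 = -378.5 (negative ⇒ clockwise traversal).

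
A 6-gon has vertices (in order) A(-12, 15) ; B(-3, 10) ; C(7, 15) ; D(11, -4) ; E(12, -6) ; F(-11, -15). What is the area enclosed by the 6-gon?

496

Apply Gauss's area formula: 2A = Σ (x_i·y_{i+1} − x_{i+1}·y_i), indices taken mod 6.
A→B: (-12)(10) − (-3)(15) = -75
B→C: (-3)(15) − (7)(10) = -115
C→D: (7)(-4) − (11)(15) = -193
D→E: (11)(-6) − (12)(-4) = -18
E→F: (12)(-15) − (-11)(-6) = -246
F→A: (-11)(15) − (-12)(-15) = -345
Σ = -992
Area = |Σ|/2 = 496.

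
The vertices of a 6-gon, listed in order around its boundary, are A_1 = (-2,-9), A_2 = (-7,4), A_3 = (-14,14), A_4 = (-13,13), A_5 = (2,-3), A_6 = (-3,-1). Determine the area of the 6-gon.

43

A_1→A_2: (-2)(4) − (-7)(-9) = -71
A_2→A_3: (-7)(14) − (-14)(4) = -42
A_3→A_4: (-14)(13) − (-13)(14) = 0
A_4→A_5: (-13)(-3) − (2)(13) = 13
A_5→A_6: (2)(-1) − (-3)(-3) = -11
A_6→A_1: (-3)(-9) − (-2)(-1) = 25
Σ = -86
Area = |Σ|/2 = 43.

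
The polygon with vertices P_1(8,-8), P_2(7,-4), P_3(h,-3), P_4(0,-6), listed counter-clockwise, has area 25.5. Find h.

The doubled signed area Σ (x_i y_{i+1} − x_{i+1} y_i) is linear in h.
With h=0 it equals 51; the coefficient of h is -2 (from the two edges through P_3).
So -2·h + 51 = 2·25.5 = 51 ⇒ h = 0.

0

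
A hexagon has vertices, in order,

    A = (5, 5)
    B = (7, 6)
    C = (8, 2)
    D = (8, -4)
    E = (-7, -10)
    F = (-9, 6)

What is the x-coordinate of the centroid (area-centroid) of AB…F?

Apply Gauss's area formula. First the cross-terms c_i = x_i·y_{i+1} − x_{i+1}·y_i:
  -5, -34, -48, -108, -132, -75  ⇒  2A = -402, A = -201.
Then Σ (x_i + x_{i+1})·c_i = 966, so x̄ = 966 / (6·(-201)) = -161/201.

-161/201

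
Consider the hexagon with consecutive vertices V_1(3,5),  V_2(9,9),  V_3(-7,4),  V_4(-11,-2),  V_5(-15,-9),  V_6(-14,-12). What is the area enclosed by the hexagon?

Cross-terms: -18, 99, 58, 69, 54, -34  ⇒  Σ = 228
Area = |Σ|/2 = 114.

114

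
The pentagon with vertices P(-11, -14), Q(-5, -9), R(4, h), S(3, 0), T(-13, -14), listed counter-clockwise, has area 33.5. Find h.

Write out the shoelace sum; only the two edges meeting at R involve h:
2·Area = [((-5)·h − 4·(-9)) + (4·0 − 3·h)] + 15
       = -8·h + 51 = 67
⇒ h = -2.

-2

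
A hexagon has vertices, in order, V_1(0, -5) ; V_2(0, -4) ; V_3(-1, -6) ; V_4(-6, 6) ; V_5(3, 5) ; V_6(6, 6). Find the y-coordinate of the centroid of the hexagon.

Apply Gauss's area formula. First the cross-terms c_i = x_i·y_{i+1} − x_{i+1}·y_i:
  0, -4, -42, -48, -12, -30  ⇒  2A = -136, A = -68.
Then Σ (y_i + y_{i+1})·c_i = -650, so ȳ = -650 / (6·(-68)) = 325/204.

325/204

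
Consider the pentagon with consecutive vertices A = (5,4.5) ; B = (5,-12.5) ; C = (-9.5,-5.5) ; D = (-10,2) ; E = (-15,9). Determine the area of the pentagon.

238.875

Σ = (-85) + (-146.25) + (-74) + (-60) + (-112.5) = -477.75
Area = |Σ|/2 = 238.875.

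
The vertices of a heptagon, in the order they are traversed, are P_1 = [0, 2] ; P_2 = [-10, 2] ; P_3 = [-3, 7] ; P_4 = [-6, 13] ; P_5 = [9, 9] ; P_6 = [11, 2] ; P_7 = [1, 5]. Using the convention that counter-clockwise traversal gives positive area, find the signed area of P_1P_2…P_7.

Apply Gauss's area formula: 2A = Σ (x_i·y_{i+1} − x_{i+1}·y_i), indices taken mod 7.
Cross-terms: 20, -64, 3, -171, -81, 53, 2  ⇒  Σ = -238
Signed area = Σ/2 = -119 (negative ⇒ clockwise traversal).

-119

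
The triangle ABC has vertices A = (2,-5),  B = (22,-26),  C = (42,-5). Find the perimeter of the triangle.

98

|AB| = √((20)² + (-21)²) = √841 = 29
|BC| = √((20)² + (21)²) = √841 = 29
|CA| = √((-40)² + (0)²) = √1600 = 40
Perimeter = 29 + 29 + 40 = 98.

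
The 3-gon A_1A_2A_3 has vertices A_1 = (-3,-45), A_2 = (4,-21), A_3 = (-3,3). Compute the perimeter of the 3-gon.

|A_1A_2| = √((7)² + (24)²) = √625 = 25
|A_2A_3| = √((-7)² + (24)²) = √625 = 25
|A_3A_1| = √((0)² + (-48)²) = √2304 = 48
Perimeter = 25 + 25 + 48 = 98.

98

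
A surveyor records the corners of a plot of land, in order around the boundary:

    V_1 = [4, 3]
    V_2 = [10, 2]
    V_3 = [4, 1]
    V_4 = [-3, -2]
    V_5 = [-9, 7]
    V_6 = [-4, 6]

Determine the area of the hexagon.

Apply Gauss's area formula: 2A = Σ (x_i·y_{i+1} − x_{i+1}·y_i), indices taken mod 6.
Σ = (-22) + (2) + (-5) + (-39) + (-26) + (-36) = -126
Area = |Σ|/2 = 63.

63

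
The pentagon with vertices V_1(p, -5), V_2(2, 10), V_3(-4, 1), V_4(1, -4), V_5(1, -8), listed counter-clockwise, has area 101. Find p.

Write out the shoelace sum; only the two edges meeting at V_1 involve p:
2·Area = [(1·(-5) − p·(-8)) + (p·10 − 2·(-5))] + 53
       = 18·p + 58 = 202
⇒ p = 8.

8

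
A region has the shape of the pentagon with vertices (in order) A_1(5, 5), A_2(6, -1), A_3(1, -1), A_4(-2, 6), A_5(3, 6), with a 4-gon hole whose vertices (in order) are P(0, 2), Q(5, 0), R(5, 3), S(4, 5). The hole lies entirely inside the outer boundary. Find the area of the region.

Outer boundary:
A_1→A_2: (5)(-1) − (6)(5) = -35
A_2→A_3: (6)(-1) − (1)(-1) = -5
A_3→A_4: (1)(6) − (-2)(-1) = 4
A_4→A_5: (-2)(6) − (3)(6) = -30
A_5→A_1: (3)(5) − (5)(6) = -15
Σ = -81
Area = |Σ|/2 = 40.5.
Hole:
Apply Gauss's area formula: 2A = Σ (x_i·y_{i+1} − x_{i+1}·y_i), indices taken mod 4.
Σ = (-10) + (15) + (13) + (8) = 26
Area = |Σ|/2 = 13.
Net area = 40.5 − 13 = 27.5.

27.5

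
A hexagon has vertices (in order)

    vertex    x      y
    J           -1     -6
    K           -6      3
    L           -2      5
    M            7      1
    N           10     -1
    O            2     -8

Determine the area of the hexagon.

Apply Gauss's area formula: 2A = Σ (x_i·y_{i+1} − x_{i+1}·y_i), indices taken mod 6.
Cross-terms: -39, -24, -37, -17, -78, -20  ⇒  Σ = -215
Area = |Σ|/2 = 107.5.

107.5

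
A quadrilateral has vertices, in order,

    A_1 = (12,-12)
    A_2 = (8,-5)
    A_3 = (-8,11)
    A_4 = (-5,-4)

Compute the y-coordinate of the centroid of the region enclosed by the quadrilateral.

Apply the shoelace (surveyor's) formula. First the cross-terms c_i = x_i·y_{i+1} − x_{i+1}·y_i:
  36, 48, 87, 108  ⇒  2A = 279, A = 139.5.
Then Σ (y_i + y_{i+1})·c_i = -1443, so ȳ = -1443 / (6·139.5) = -481/279.

-481/279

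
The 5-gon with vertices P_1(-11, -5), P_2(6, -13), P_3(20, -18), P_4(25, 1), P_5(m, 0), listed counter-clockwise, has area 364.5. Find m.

11

The doubled signed area Σ (x_i y_{i+1} − x_{i+1} y_i) is linear in m.
With m=0 it equals 795; the coefficient of m is -6 (from the two edges through P_5).
So -6·m + 795 = 2·364.5 = 729 ⇒ m = 11.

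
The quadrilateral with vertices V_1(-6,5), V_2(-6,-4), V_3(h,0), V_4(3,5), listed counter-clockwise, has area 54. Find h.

1

The doubled signed area Σ (x_i y_{i+1} − x_{i+1} y_i) is linear in h.
With h=0 it equals 99; the coefficient of h is 9 (from the two edges through V_3).
So 9·h + 99 = 2·54 = 108 ⇒ h = 1.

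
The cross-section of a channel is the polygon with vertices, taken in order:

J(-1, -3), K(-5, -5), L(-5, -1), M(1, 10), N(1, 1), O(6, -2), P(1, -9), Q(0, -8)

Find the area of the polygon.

Apply the shoelace formula: 2A = Σ (x_i·y_{i+1} − x_{i+1}·y_i), indices taken mod 8.
Cross-terms: -10, -20, -49, -9, -8, -52, -8, -8  ⇒  Σ = -164
Area = |Σ|/2 = 82.

82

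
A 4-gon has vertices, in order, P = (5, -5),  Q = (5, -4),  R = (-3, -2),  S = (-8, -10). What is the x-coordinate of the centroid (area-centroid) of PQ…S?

-418/261

Apply Gauss's area formula. First the cross-terms c_i = x_i·y_{i+1} − x_{i+1}·y_i:
  5, -22, 14, 90  ⇒  2A = 87, A = 43.5.
Then Σ (x_i + x_{i+1})·c_i = -418, so x̄ = -418 / (6·43.5) = -418/261.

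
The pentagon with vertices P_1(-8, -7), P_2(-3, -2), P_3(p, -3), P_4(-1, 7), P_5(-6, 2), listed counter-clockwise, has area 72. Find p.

5

Write out the shoelace sum; only the two edges meeting at P_3 involve p:
2·Area = [((-3)·(-3) − p·(-2)) + (p·7 − (-1)·(-3))] + 93
       = 9·p + 99 = 144
⇒ p = 5.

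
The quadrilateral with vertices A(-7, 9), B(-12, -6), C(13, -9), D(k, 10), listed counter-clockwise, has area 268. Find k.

0

The doubled signed area Σ (x_i y_{i+1} − x_{i+1} y_i) is linear in k.
With k=0 it equals 536; the coefficient of k is 18 (from the two edges through D).
So 18·k + 536 = 2·268 = 536 ⇒ k = 0.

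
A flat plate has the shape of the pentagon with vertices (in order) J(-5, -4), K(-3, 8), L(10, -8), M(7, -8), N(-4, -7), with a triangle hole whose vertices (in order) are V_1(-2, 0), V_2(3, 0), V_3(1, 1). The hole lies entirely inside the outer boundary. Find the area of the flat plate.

Outer boundary:
J→K: (-5)(8) − (-3)(-4) = -52
K→L: (-3)(-8) − (10)(8) = -56
L→M: (10)(-8) − (7)(-8) = -24
M→N: (7)(-7) − (-4)(-8) = -81
N→J: (-4)(-4) − (-5)(-7) = -19
Σ = -232
Area = |Σ|/2 = 116.
Hole:
Apply Gauss's area formula: 2A = Σ (x_i·y_{i+1} − x_{i+1}·y_i), indices taken mod 3.
V_1→V_2: (-2)(0) − (3)(0) = 0
V_2→V_3: (3)(1) − (1)(0) = 3
V_3→V_1: (1)(0) − (-2)(1) = 2
Σ = 5
Area = |Σ|/2 = 2.5.
Net area = 116 − 2.5 = 113.5.

113.5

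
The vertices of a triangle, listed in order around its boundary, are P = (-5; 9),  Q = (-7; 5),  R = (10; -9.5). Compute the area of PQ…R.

P→Q: (-5)(5) − (-7)(9) = 38
Q→R: (-7)(-9.5) − (10)(5) = 16.5
R→P: (10)(9) − (-5)(-9.5) = 42.5
Σ = 97
Area = |Σ|/2 = 48.5.

48.5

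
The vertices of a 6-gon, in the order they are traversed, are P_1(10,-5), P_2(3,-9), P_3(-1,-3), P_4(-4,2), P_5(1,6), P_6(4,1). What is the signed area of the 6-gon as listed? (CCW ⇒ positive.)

-93

Apply the surveyor's formula: 2A = Σ (x_i·y_{i+1} − x_{i+1}·y_i), indices taken mod 6.
Σ = (-75) + (-18) + (-14) + (-26) + (-23) + (-30) = -186
Signed area = Σ/2 = -93 (negative ⇒ clockwise traversal).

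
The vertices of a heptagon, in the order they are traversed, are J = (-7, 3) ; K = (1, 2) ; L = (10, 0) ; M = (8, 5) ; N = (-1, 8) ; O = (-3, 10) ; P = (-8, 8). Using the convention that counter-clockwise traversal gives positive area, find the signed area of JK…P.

Apply the shoelace formula: 2A = Σ (x_i·y_{i+1} − x_{i+1}·y_i), indices taken mod 7.
Cross-terms: -17, -20, 50, 69, 14, 56, 32  ⇒  Σ = 184
Signed area = Σ/2 = 92 (positive ⇒ counter-clockwise traversal).

92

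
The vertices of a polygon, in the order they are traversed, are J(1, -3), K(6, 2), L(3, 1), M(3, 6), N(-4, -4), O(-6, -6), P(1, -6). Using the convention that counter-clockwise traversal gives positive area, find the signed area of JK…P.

Apply Gauss's area formula: 2A = Σ (x_i·y_{i+1} − x_{i+1}·y_i), indices taken mod 7.
Σ = (20) + (0) + (15) + (12) + (0) + (42) + (3) = 92
Signed area = Σ/2 = 46 (positive ⇒ counter-clockwise traversal).

46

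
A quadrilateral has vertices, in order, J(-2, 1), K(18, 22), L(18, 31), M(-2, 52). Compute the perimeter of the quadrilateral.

|JK| = √((20)² + (21)²) = √841 = 29
|KL| = √((0)² + (9)²) = √81 = 9
|LM| = √((-20)² + (21)²) = √841 = 29
|MJ| = √((0)² + (-51)²) = √2601 = 51
Perimeter = 29 + 9 + 29 + 51 = 118.

118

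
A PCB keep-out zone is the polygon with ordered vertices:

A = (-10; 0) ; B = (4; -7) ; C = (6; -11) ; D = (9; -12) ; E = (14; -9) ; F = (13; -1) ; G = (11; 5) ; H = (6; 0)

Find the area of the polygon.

165.5

Σ = (70) + (-2) + (27) + (87) + (103) + (76) + (-30) + (0) = 331
Area = |Σ|/2 = 165.5.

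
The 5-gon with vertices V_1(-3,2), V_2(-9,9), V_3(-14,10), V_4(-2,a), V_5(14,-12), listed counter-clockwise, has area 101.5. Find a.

The doubled signed area Σ (x_i y_{i+1} − x_{i+1} y_i) is linear in a.
With a=0 it equals 63; the coefficient of a is -28 (from the two edges through V_4).
So -28·a + 63 = 2·101.5 = 203 ⇒ a = -5.

-5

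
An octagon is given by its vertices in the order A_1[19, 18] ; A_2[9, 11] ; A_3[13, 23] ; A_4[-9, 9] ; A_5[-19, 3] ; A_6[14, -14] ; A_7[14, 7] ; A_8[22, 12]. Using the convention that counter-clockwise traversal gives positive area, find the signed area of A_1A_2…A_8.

Apply Gauss's area formula: 2A = Σ (x_i·y_{i+1} − x_{i+1}·y_i), indices taken mod 8.
A_1→A_2: (19)(11) − (9)(18) = 47
A_2→A_3: (9)(23) − (13)(11) = 64
A_3→A_4: (13)(9) − (-9)(23) = 324
A_4→A_5: (-9)(3) − (-19)(9) = 144
A_5→A_6: (-19)(-14) − (14)(3) = 224
A_6→A_7: (14)(7) − (14)(-14) = 294
A_7→A_8: (14)(12) − (22)(7) = 14
A_8→A_1: (22)(18) − (19)(12) = 168
Σ = 1279
Signed area = Σ/2 = 639.5 (positive ⇒ counter-clockwise traversal).

639.5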